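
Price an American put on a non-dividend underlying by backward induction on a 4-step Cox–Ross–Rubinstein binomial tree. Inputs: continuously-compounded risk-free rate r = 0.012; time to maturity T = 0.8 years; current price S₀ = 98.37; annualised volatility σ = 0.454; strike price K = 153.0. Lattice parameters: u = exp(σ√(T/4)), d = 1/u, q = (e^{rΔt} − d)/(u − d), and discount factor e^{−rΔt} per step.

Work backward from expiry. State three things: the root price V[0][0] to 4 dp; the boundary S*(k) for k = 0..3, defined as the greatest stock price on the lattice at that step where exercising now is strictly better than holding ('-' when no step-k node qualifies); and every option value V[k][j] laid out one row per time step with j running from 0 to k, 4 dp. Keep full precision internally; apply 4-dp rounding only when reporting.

params: Δt=0.20000 u=1.22512 d=0.81625 q=0.45529 e^(-rΔt)=0.99760
t_4 payoffs: 109.3329 87.4597 54.6300 5.3557 0.0000
t_3: node(3,0) S=53.4973 payoff=99.5027 vs cont=99.1360 → 99.5027 [stop]  node(3,1) S=80.2945 payoff=72.7055 vs cont=72.3388 → 72.7055 [stop]  node(3,2) S=120.5146 payoff=32.4854 vs cont=32.1186 → 32.4854 [stop]  node(3,3) S=180.8813 payoff=0.0000 vs cont=2.9103 → 2.9103 [wait]  ⇒ S*(3)=120.5146
t_2: node(2,0) S=65.5403 payoff=87.4597 vs cont=87.0929 → 87.4597 [stop]  node(2,1) S=98.3700 payoff=54.6300 vs cont=54.2632 → 54.6300 [stop]  node(2,2) S=147.6443 payoff=5.3557 vs cont=18.9745 → 18.9745 [wait]  ⇒ S*(2)=98.3700
t_1: node(1,0) S=80.2945 payoff=72.7055 vs cont=72.3388 → 72.7055 [stop]  node(1,1) S=120.5146 payoff=32.4854 vs cont=38.3043 → 38.3043 [wait]  ⇒ S*(1)=80.2945
t_0: node(0,0) S=98.3700 payoff=54.6300 vs cont=56.9062 → 56.9062 [wait]  ⇒ S*(0)=-

price = 56.9062
boundary = - 80.2945 98.3700 120.5146
tree:
56.9062
72.7055 38.3043
87.4597 54.6300 18.9745
99.5027 72.7055 32.4854 2.9103
109.3329 87.4597 54.6300 5.3557 0.0000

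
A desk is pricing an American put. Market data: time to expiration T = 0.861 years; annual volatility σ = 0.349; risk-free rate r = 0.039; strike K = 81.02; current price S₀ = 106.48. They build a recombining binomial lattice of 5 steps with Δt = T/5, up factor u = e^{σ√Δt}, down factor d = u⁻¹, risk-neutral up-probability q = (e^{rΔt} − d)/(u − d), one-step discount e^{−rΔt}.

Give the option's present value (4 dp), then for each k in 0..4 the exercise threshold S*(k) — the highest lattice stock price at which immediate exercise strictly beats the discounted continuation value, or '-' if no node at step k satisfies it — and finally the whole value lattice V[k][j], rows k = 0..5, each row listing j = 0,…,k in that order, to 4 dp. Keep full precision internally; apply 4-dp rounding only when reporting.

price = 3.0131
boundary = - - - - 59.6598
tree:
3.0131
5.1415 0.8131
8.5756 1.5957 0.0000
13.8571 3.1318 0.0000 0.0000
21.3602 6.1464 0.0000 0.0000 0.0000
29.4038 12.0630 0.0000 0.0000 0.0000 0.0000

Δt=0.17220  u=1.15584  d=0.86517  q=0.48704  discount=0.99331
step 5 (expiry): payoffs max(K−S,0) = 29.4038 12.0630 0.0000 0.0000 0.0000 0.0000
step 4: (k=4,j=0): S=59.6598, (K−S)⁺=21.3602, hold=20.8179 ⇒ V=21.3602 exercise | (k=4,j=1): S=79.7031, (K−S)⁺=1.3169, hold=6.1464 ⇒ V=6.1464 continue | (k=4,j=2): S=106.4800, (K−S)⁺=0.0000, hold=0.0000 ⇒ V=0.0000 continue | (k=4,j=3): S=142.2529, (K−S)⁺=0.0000, hold=0.0000 ⇒ V=0.0000 continue | (k=4,j=4): S=190.0439, (K−S)⁺=0.0000, hold=0.0000 ⇒ V=0.0000 continue  boundary S*=59.6598
step 3: (k=3,j=0): S=68.9570, (K−S)⁺=12.0630, hold=13.8571 ⇒ V=13.8571 continue | (k=3,j=1): S=92.1237, (K−S)⁺=0.0000, hold=3.1318 ⇒ V=3.1318 continue | (k=3,j=2): S=123.0735, (K−S)⁺=0.0000, hold=0.0000 ⇒ V=0.0000 continue | (k=3,j=3): S=164.4211, (K−S)⁺=0.0000, hold=0.0000 ⇒ V=0.0000 continue  boundary S*=-
step 2: (k=2,j=0): S=79.7031, (K−S)⁺=1.3169, hold=8.5756 ⇒ V=8.5756 continue | (k=2,j=1): S=106.4800, (K−S)⁺=0.0000, hold=1.5957 ⇒ V=1.5957 continue | (k=2,j=2): S=142.2529, (K−S)⁺=0.0000, hold=0.0000 ⇒ V=0.0000 continue  boundary S*=-
step 1: (k=1,j=0): S=92.1237, (K−S)⁺=0.0000, hold=5.1415 ⇒ V=5.1415 continue | (k=1,j=1): S=123.0735, (K−S)⁺=0.0000, hold=0.8131 ⇒ V=0.8131 continue  boundary S*=-
step 0: (k=0,j=0): S=106.4800, (K−S)⁺=0.0000, hold=3.0131 ⇒ V=3.0131 continue  boundary S*=-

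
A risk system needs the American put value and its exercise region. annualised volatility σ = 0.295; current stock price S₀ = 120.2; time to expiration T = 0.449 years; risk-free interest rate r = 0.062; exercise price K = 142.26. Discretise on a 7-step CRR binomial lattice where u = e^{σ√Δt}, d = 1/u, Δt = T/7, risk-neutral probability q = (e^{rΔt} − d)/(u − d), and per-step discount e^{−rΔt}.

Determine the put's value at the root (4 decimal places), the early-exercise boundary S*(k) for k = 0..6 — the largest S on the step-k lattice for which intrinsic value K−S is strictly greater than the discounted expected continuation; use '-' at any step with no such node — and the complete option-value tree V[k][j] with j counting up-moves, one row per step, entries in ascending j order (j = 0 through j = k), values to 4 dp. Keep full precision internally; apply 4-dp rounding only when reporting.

Δt=0.06414  u=1.07757  d=0.92801  q=0.50797  discount=0.99603
step 7 (expiry): payoffs max(K−S,0) = 71.0121 59.5292 46.1957 30.7132 12.7355 0.0000 0.0000 0.0000
step 6: (k=6,j=0): S=76.7750, (K−S)⁺=65.4850, hold=64.9204 ⇒ V=65.4850 exercise | (k=6,j=1): S=89.1486, (K−S)⁺=53.1114, hold=52.5467 ⇒ V=53.1114 exercise | (k=6,j=2): S=103.5165, (K−S)⁺=38.7435, hold=38.1789 ⇒ V=38.7435 exercise | (k=6,j=3): S=120.2000, (K−S)⁺=22.0600, hold=21.4954 ⇒ V=22.0600 exercise | (k=6,j=4): S=139.5723, (K−S)⁺=2.6877, hold=6.2413 ⇒ V=6.2413 continue | (k=6,j=5): S=162.0669, (K−S)⁺=0.0000, hold=0.0000 ⇒ V=0.0000 continue | (k=6,j=6): S=188.1868, (K−S)⁺=0.0000, hold=0.0000 ⇒ V=0.0000 continue  boundary S*=120.2000
step 5: (k=5,j=0): S=82.7308, (K−S)⁺=59.5292, hold=58.9646 ⇒ V=59.5292 exercise | (k=5,j=1): S=96.0643, (K−S)⁺=46.1957, hold=45.6311 ⇒ V=46.1957 exercise | (k=5,j=2): S=111.5468, (K−S)⁺=30.7132, hold=30.1486 ⇒ V=30.7132 exercise | (k=5,j=3): S=129.5245, (K−S)⁺=12.7355, hold=13.9689 ⇒ V=13.9689 continue | (k=5,j=4): S=150.3996, (K−S)⁺=0.0000, hold=3.0587 ⇒ V=3.0587 continue | (k=5,j=5): S=174.6392, (K−S)⁺=0.0000, hold=0.0000 ⇒ V=0.0000 continue  boundary S*=111.5468
step 4: (k=4,j=0): S=89.1486, (K−S)⁺=53.1114, hold=52.5467 ⇒ V=53.1114 exercise | (k=4,j=1): S=103.5165, (K−S)⁺=38.7435, hold=38.1789 ⇒ V=38.7435 exercise | (k=4,j=2): S=120.2000, (K−S)⁺=22.0600, hold=22.1194 ⇒ V=22.1194 continue | (k=4,j=3): S=139.5723, (K−S)⁺=2.6877, hold=8.3934 ⇒ V=8.3934 continue | (k=4,j=4): S=162.0669, (K−S)⁺=0.0000, hold=1.4990 ⇒ V=1.4990 continue  boundary S*=103.5165
step 3: (k=3,j=0): S=96.0643, (K−S)⁺=46.1957, hold=45.6311 ⇒ V=46.1957 exercise | (k=3,j=1): S=111.5468, (K−S)⁺=30.7132, hold=30.1787 ⇒ V=30.7132 exercise | (k=3,j=2): S=129.5245, (K−S)⁺=12.7355, hold=15.0868 ⇒ V=15.0868 continue | (k=3,j=3): S=150.3996, (K−S)⁺=0.0000, hold=4.8718 ⇒ V=4.8718 continue  boundary S*=111.5468
step 2: (k=2,j=0): S=103.5165, (K−S)⁺=38.7435, hold=38.1789 ⇒ V=38.7435 exercise | (k=2,j=1): S=120.2000, (K−S)⁺=22.0600, hold=22.6851 ⇒ V=22.6851 continue | (k=2,j=2): S=139.5723, (K−S)⁺=2.6877, hold=9.8586 ⇒ V=9.8586 continue  boundary S*=103.5165
step 1: (k=1,j=0): S=111.5468, (K−S)⁺=30.7132, hold=30.4648 ⇒ V=30.7132 exercise | (k=1,j=1): S=129.5245, (K−S)⁺=12.7355, hold=16.1054 ⇒ V=16.1054 continue  boundary S*=111.5468
step 0: (k=0,j=0): S=120.2000, (K−S)⁺=22.0600, hold=23.2004 ⇒ V=23.2004 continue  boundary S*=-

price = 23.2004
boundary = - 111.5468 103.5165 111.5468 103.5165 111.5468 120.2000
tree:
23.2004
30.7132 16.1054
38.7435 22.6851 9.8586
46.1957 30.7132 15.0868 4.8718
53.1114 38.7435 22.1194 8.3934 1.4990
59.5292 46.1957 30.7132 13.9689 3.0587 0.0000
65.4850 53.1114 38.7435 22.0600 6.2413 0.0000 0.0000
71.0121 59.5292 46.1957 30.7132 12.7355 0.0000 0.0000 0.0000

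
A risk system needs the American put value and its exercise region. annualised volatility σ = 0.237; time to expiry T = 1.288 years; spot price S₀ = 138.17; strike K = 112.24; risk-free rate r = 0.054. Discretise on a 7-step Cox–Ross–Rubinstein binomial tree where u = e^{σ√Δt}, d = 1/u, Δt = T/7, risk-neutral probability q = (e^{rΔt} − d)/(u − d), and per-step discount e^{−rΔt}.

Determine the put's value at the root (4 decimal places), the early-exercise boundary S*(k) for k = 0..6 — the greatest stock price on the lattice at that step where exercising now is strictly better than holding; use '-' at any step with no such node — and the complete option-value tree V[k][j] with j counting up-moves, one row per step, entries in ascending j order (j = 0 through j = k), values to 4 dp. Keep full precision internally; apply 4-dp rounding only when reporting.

Δt=0.18400  u=1.10701  d=0.90334  q=0.52363  discount=0.99011
step 7 (expiry): payoffs max(K−S,0) = 44.4203 29.1291 10.3901 0.0000 0.0000 0.0000 0.0000 0.0000
step 6: (k=6,j=0): S=75.0770, (K−S)⁺=37.1630, hold=36.0533 ⇒ V=37.1630 exercise | (k=6,j=1): S=92.0046, (K−S)⁺=20.2354, hold=19.1257 ⇒ V=20.2354 exercise | (k=6,j=2): S=112.7487, (K−S)⁺=0.0000, hold=4.9006 ⇒ V=4.9006 continue | (k=6,j=3): S=138.1700, (K−S)⁺=0.0000, hold=0.0000 ⇒ V=0.0000 continue | (k=6,j=4): S=169.3230, (K−S)⁺=0.0000, hold=0.0000 ⇒ V=0.0000 continue | (k=6,j=5): S=207.5000, (K−S)⁺=0.0000, hold=0.0000 ⇒ V=0.0000 continue | (k=6,j=6): S=254.2848, (K−S)⁺=0.0000, hold=0.0000 ⇒ V=0.0000 continue  boundary S*=92.0046
step 5: (k=5,j=0): S=83.1109, (K−S)⁺=29.1291, hold=28.0194 ⇒ V=29.1291 exercise | (k=5,j=1): S=101.8499, (K−S)⁺=10.3901, hold=12.0849 ⇒ V=12.0849 continue | (k=5,j=2): S=124.8138, (K−S)⁺=0.0000, hold=2.3114 ⇒ V=2.3114 continue | (k=5,j=3): S=152.9554, (K−S)⁺=0.0000, hold=0.0000 ⇒ V=0.0000 continue | (k=5,j=4): S=187.4421, (K−S)⁺=0.0000, hold=0.0000 ⇒ V=0.0000 continue | (k=5,j=5): S=229.7044, (K−S)⁺=0.0000, hold=0.0000 ⇒ V=0.0000 continue  boundary S*=83.1109
step 4: (k=4,j=0): S=92.0046, (K−S)⁺=20.2354, hold=20.0044 ⇒ V=20.2354 exercise | (k=4,j=1): S=112.7487, (K−S)⁺=0.0000, hold=6.8983 ⇒ V=6.8983 continue | (k=4,j=2): S=138.1700, (K−S)⁺=0.0000, hold=1.0902 ⇒ V=1.0902 continue | (k=4,j=3): S=169.3230, (K−S)⁺=0.0000, hold=0.0000 ⇒ V=0.0000 continue | (k=4,j=4): S=207.5000, (K−S)⁺=0.0000, hold=0.0000 ⇒ V=0.0000 continue  boundary S*=92.0046
step 3: (k=3,j=0): S=101.8499, (K−S)⁺=10.3901, hold=13.1206 ⇒ V=13.1206 continue | (k=3,j=1): S=124.8138, (K−S)⁺=0.0000, hold=3.8188 ⇒ V=3.8188 continue | (k=3,j=2): S=152.9554, (K−S)⁺=0.0000, hold=0.5142 ⇒ V=0.5142 continue | (k=3,j=3): S=187.4421, (K−S)⁺=0.0000, hold=0.0000 ⇒ V=0.0000 continue  boundary S*=-
step 2: (k=2,j=0): S=112.7487, (K−S)⁺=0.0000, hold=8.1683 ⇒ V=8.1683 continue | (k=2,j=1): S=138.1700, (K−S)⁺=0.0000, hold=2.0678 ⇒ V=2.0678 continue | (k=2,j=2): S=169.3230, (K−S)⁺=0.0000, hold=0.2425 ⇒ V=0.2425 continue  boundary S*=-
step 1: (k=1,j=0): S=124.8138, (K−S)⁺=0.0000, hold=4.9247 ⇒ V=4.9247 continue | (k=1,j=1): S=152.9554, (K−S)⁺=0.0000, hold=1.1010 ⇒ V=1.1010 continue  boundary S*=-
step 0: (k=0,j=0): S=138.1700, (K−S)⁺=0.0000, hold=2.8936 ⇒ V=2.8936 continue  boundary S*=-

price = 2.8936
boundary = - - - - 92.0046 83.1109 92.0046
tree:
2.8936
4.9247 1.1010
8.1683 2.0678 0.2425
13.1206 3.8188 0.5142 0.0000
20.2354 6.8983 1.0902 0.0000 0.0000
29.1291 12.0849 2.3114 0.0000 0.0000 0.0000
37.1630 20.2354 4.9006 0.0000 0.0000 0.0000 0.0000
44.4203 29.1291 10.3901 0.0000 0.0000 0.0000 0.0000 0.0000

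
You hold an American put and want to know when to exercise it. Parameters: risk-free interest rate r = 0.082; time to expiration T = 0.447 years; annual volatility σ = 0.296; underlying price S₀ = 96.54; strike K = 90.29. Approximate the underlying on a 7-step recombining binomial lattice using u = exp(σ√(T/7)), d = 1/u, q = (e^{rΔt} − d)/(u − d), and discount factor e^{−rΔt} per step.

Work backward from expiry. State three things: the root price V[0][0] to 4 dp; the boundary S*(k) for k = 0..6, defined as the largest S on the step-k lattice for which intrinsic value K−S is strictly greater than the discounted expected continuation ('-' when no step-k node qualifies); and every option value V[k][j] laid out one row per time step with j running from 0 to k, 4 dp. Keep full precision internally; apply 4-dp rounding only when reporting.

price = 3.5661
boundary = - - - - 71.5761 77.1352 83.1261
tree:
3.5661
5.7111 1.5934
8.8610 2.8190 0.4617
13.2098 4.8780 0.9192 0.0379
18.7139 8.1891 1.8264 0.0788 0.0000
23.8724 13.1548 3.6214 0.1638 0.0000 0.0000
28.6591 18.7139 7.1639 0.3405 0.0000 0.0000 0.0000
33.1009 23.8724 13.1548 0.7076 0.0000 0.0000 0.0000 0.0000

params: Δt=0.06386 u=1.07767 d=0.92793 q=0.51637 e^(-rΔt)=0.99478
t_7 payoffs: 33.1009 23.8724 13.1548 0.7076 0.0000 0.0000 0.0000 0.0000
t_6: node(6,0) S=61.6309 payoff=28.6591 vs cont=28.1876 → 28.6591 [stop]  node(6,1) S=71.5761 payoff=18.7139 vs cont=18.2424 → 18.7139 [stop]  node(6,2) S=83.1261 payoff=7.1639 vs cont=6.6923 → 7.1639 [stop]  node(6,3) S=96.5400 payoff=0.0000 vs cont=0.3405 → 0.3405 [wait]  node(6,4) S=112.1184 payoff=0.0000 vs cont=0.0000 → 0.0000 [wait]  node(6,5) S=130.2107 payoff=0.0000 vs cont=0.0000 → 0.0000 [wait]  node(6,6) S=151.2225 payoff=0.0000 vs cont=0.0000 → 0.0000 [wait]  ⇒ S*(6)=83.1261
t_5: node(5,0) S=66.4176 payoff=23.8724 vs cont=23.4009 → 23.8724 [stop]  node(5,1) S=77.1352 payoff=13.1548 vs cont=12.6832 → 13.1548 [stop]  node(5,2) S=89.5824 payoff=0.7076 vs cont=3.6214 → 3.6214 [wait]  node(5,3) S=104.0380 payoff=0.0000 vs cont=0.1638 → 0.1638 [wait]  node(5,4) S=120.8264 payoff=0.0000 vs cont=0.0000 → 0.0000 [wait]  node(5,5) S=140.3239 payoff=0.0000 vs cont=0.0000 → 0.0000 [wait]  ⇒ S*(5)=77.1352
t_4: node(4,0) S=71.5761 payoff=18.7139 vs cont=18.2424 → 18.7139 [stop]  node(4,1) S=83.1261 payoff=7.1639 vs cont=8.1891 → 8.1891 [wait]  node(4,2) S=96.5400 payoff=0.0000 vs cont=1.8264 → 1.8264 [wait]  node(4,3) S=112.1184 payoff=0.0000 vs cont=0.0788 → 0.0788 [wait]  node(4,4) S=130.2107 payoff=0.0000 vs cont=0.0000 → 0.0000 [wait]  ⇒ S*(4)=71.5761
t_3: node(3,0) S=77.1352 payoff=13.1548 vs cont=13.2098 → 13.2098 [wait]  node(3,1) S=89.5824 payoff=0.7076 vs cont=4.8780 → 4.8780 [wait]  node(3,2) S=104.0380 payoff=0.0000 vs cont=0.9192 → 0.9192 [wait]  node(3,3) S=120.8264 payoff=0.0000 vs cont=0.0379 → 0.0379 [wait]  ⇒ S*(3)=-
t_2: node(2,0) S=83.1261 payoff=7.1639 vs cont=8.8610 → 8.8610 [wait]  node(2,1) S=96.5400 payoff=0.0000 vs cont=2.8190 → 2.8190 [wait]  node(2,2) S=112.1184 payoff=0.0000 vs cont=0.4617 → 0.4617 [wait]  ⇒ S*(2)=-
t_1: node(1,0) S=89.5824 payoff=0.7076 vs cont=5.7111 → 5.7111 [wait]  node(1,1) S=104.0380 payoff=0.0000 vs cont=1.5934 → 1.5934 [wait]  ⇒ S*(1)=-
t_0: node(0,0) S=96.5400 payoff=0.0000 vs cont=3.5661 → 3.5661 [wait]  ⇒ S*(0)=-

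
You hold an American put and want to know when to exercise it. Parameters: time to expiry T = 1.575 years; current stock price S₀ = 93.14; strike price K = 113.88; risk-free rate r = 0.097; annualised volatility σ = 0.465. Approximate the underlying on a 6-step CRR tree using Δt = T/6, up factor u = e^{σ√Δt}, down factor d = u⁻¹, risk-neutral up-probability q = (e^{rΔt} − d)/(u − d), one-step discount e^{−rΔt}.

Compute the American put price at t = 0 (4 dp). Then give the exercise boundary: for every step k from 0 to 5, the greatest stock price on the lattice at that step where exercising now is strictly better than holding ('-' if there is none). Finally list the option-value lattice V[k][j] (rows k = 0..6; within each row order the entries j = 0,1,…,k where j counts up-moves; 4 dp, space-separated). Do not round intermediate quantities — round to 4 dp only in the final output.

price = 28.4254
boundary = - - 57.8365 73.3955 57.8365 73.3955
tree:
28.4254
40.6568 17.3967
56.0435 27.0387 8.4413
68.3041 40.4845 14.6953 2.4844
77.9656 56.0435 24.8838 5.0398 0.0000
85.5790 68.3041 40.4845 10.2238 0.0000 0.0000
91.5785 77.9656 56.0435 20.7400 0.0000 0.0000 0.0000

params: Δt=0.26250 u=1.26902 d=0.78801 q=0.49434 e^(-rΔt)=0.97486
t_6 payoffs: 91.5785 77.9656 56.0435 20.7400 0.0000 0.0000 0.0000
t_5: node(5,0) S=28.3010 payoff=85.5790 vs cont=82.7160 → 85.5790 [stop]  node(5,1) S=45.5759 payoff=68.3041 vs cont=65.4410 → 68.3041 [stop]  node(5,2) S=73.3955 payoff=40.4845 vs cont=37.6215 → 40.4845 [stop]  node(5,3) S=118.1961 payoff=0.0000 vs cont=10.2238 → 10.2238 [wait]  node(5,4) S=190.3432 payoff=0.0000 vs cont=0.0000 → 0.0000 [wait]  node(5,5) S=306.5288 payoff=0.0000 vs cont=0.0000 → 0.0000 [wait]  ⇒ S*(5)=73.3955
t_4: node(4,0) S=35.9144 payoff=77.9656 vs cont=75.1026 → 77.9656 [stop]  node(4,1) S=57.8365 payoff=56.0435 vs cont=53.1804 → 56.0435 [stop]  node(4,2) S=93.1400 payoff=20.7400 vs cont=24.8838 → 24.8838 [wait]  node(4,3) S=149.9927 payoff=0.0000 vs cont=5.0398 → 5.0398 [wait]  node(4,4) S=241.5485 payoff=0.0000 vs cont=0.0000 → 0.0000 [wait]  ⇒ S*(4)=57.8365
t_3: node(3,0) S=45.5759 payoff=68.3041 vs cont=65.4410 → 68.3041 [stop]  node(3,1) S=73.3955 payoff=40.4845 vs cont=39.6184 → 40.4845 [stop]  node(3,2) S=118.1961 payoff=0.0000 vs cont=14.6953 → 14.6953 [wait]  node(3,3) S=190.3432 payoff=0.0000 vs cont=2.4844 → 2.4844 [wait]  ⇒ S*(3)=73.3955
t_2: node(2,0) S=57.8365 payoff=56.0435 vs cont=53.1804 → 56.0435 [stop]  node(2,1) S=93.1400 payoff=20.7400 vs cont=27.0387 → 27.0387 [wait]  node(2,2) S=149.9927 payoff=0.0000 vs cont=8.4413 → 8.4413 [wait]  ⇒ S*(2)=57.8365
t_1: node(1,0) S=73.3955 payoff=40.4845 vs cont=40.6568 → 40.6568 [wait]  node(1,1) S=118.1961 payoff=0.0000 vs cont=17.3967 → 17.3967 [wait]  ⇒ S*(1)=-
t_0: node(0,0) S=93.1400 payoff=20.7400 vs cont=28.4254 → 28.4254 [wait]  ⇒ S*(0)=-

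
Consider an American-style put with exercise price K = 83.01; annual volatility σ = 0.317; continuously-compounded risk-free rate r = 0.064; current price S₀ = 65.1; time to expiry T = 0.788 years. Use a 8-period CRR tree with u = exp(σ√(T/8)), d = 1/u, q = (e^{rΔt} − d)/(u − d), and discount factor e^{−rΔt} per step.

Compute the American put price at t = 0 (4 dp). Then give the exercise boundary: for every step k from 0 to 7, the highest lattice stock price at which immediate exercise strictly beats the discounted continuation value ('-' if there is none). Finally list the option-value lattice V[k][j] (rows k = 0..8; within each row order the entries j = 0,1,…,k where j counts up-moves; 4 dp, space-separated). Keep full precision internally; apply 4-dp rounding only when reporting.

Δt=0.09850  u=1.10461  d=0.90530  q=0.50688  discount=0.99372
step 8 (expiry): payoffs max(K−S,0) = 53.6390 47.1728 39.2830 29.6562 17.9100 3.5778 0.0000 0.0000 0.0000
step 7: (k=7,j=0): S=32.4434, (K−S)⁺=50.5666, hold=50.0449 ⇒ V=50.5666 exercise | (k=7,j=1): S=39.5861, (K−S)⁺=43.4239, hold=42.9023 ⇒ V=43.4239 exercise | (k=7,j=2): S=48.3012, (K−S)⁺=34.7088, hold=34.1872 ⇒ V=34.7088 exercise | (k=7,j=3): S=58.9350, (K−S)⁺=24.0750, hold=23.5534 ⇒ V=24.0750 exercise | (k=7,j=4): S=71.9099, (K−S)⁺=11.1001, hold=10.5784 ⇒ V=11.1001 exercise | (k=7,j=5): S=87.7413, (K−S)⁺=0.0000, hold=1.7532 ⇒ V=1.7532 continue | (k=7,j=6): S=107.0582, (K−S)⁺=0.0000, hold=0.0000 ⇒ V=0.0000 continue | (k=7,j=7): S=130.6277, (K−S)⁺=0.0000, hold=0.0000 ⇒ V=0.0000 continue  boundary S*=71.9099
step 6: (k=6,j=0): S=35.8372, (K−S)⁺=47.1728, hold=46.6511 ⇒ V=47.1728 exercise | (k=6,j=1): S=43.7270, (K−S)⁺=39.2830, hold=38.7613 ⇒ V=39.2830 exercise | (k=6,j=2): S=53.3538, (K−S)⁺=29.6562, hold=29.1345 ⇒ V=29.6562 exercise | (k=6,j=3): S=65.1000, (K−S)⁺=17.9100, hold=17.3884 ⇒ V=17.9100 exercise | (k=6,j=4): S=79.4322, (K−S)⁺=3.5778, hold=6.3224 ⇒ V=6.3224 continue | (k=6,j=5): S=96.9197, (K−S)⁺=0.0000, hold=0.8591 ⇒ V=0.8591 continue | (k=6,j=6): S=118.2572, (K−S)⁺=0.0000, hold=0.0000 ⇒ V=0.0000 continue  boundary S*=65.1000
step 5: (k=5,j=0): S=39.5861, (K−S)⁺=43.4239, hold=42.9023 ⇒ V=43.4239 exercise | (k=5,j=1): S=48.3012, (K−S)⁺=34.7088, hold=34.1872 ⇒ V=34.7088 exercise | (k=5,j=2): S=58.9350, (K−S)⁺=24.0750, hold=23.5534 ⇒ V=24.0750 exercise | (k=5,j=3): S=71.9099, (K−S)⁺=11.1001, hold=11.9609 ⇒ V=11.9609 continue | (k=5,j=4): S=87.7413, (K−S)⁺=0.0000, hold=3.5308 ⇒ V=3.5308 continue | (k=5,j=5): S=107.0582, (K−S)⁺=0.0000, hold=0.4210 ⇒ V=0.4210 continue  boundary S*=58.9350
step 4: (k=4,j=0): S=43.7270, (K−S)⁺=39.2830, hold=38.7613 ⇒ V=39.2830 exercise | (k=4,j=1): S=53.3538, (K−S)⁺=29.6562, hold=29.1345 ⇒ V=29.6562 exercise | (k=4,j=2): S=65.1000, (K−S)⁺=17.9100, hold=17.8219 ⇒ V=17.9100 exercise | (k=4,j=3): S=79.4322, (K−S)⁺=3.5778, hold=7.6396 ⇒ V=7.6396 continue | (k=4,j=4): S=96.9197, (K−S)⁺=0.0000, hold=1.9422 ⇒ V=1.9422 continue  boundary S*=65.1000
step 3: (k=3,j=0): S=48.3012, (K−S)⁺=34.7088, hold=34.1872 ⇒ V=34.7088 exercise | (k=3,j=1): S=58.9350, (K−S)⁺=24.0750, hold=23.5534 ⇒ V=24.0750 exercise | (k=3,j=2): S=71.9099, (K−S)⁺=11.1001, hold=12.6243 ⇒ V=12.6243 continue | (k=3,j=3): S=87.7413, (K−S)⁺=0.0000, hold=4.7219 ⇒ V=4.7219 continue  boundary S*=58.9350
step 2: (k=2,j=0): S=53.3538, (K−S)⁺=29.6562, hold=29.1345 ⇒ V=29.6562 exercise | (k=2,j=1): S=65.1000, (K−S)⁺=17.9100, hold=18.1561 ⇒ V=18.1561 continue | (k=2,j=2): S=79.4322, (K−S)⁺=3.5778, hold=8.5646 ⇒ V=8.5646 continue  boundary S*=53.3538
step 1: (k=1,j=0): S=58.9350, (K−S)⁺=24.0750, hold=23.6773 ⇒ V=24.0750 exercise | (k=1,j=1): S=71.9099, (K−S)⁺=11.1001, hold=13.2108 ⇒ V=13.2108 continue  boundary S*=58.9350
step 0: (k=0,j=0): S=65.1000, (K−S)⁺=17.9100, hold=18.4515 ⇒ V=18.4515 continue  boundary S*=-

price = 18.4515
boundary = - 58.9350 53.3538 58.9350 65.1000 58.9350 65.1000 71.9099
tree:
18.4515
24.0750 13.2108
29.6562 18.1561 8.5646
34.7088 24.0750 12.6243 4.7219
39.2830 29.6562 17.9100 7.6396 1.9422
43.4239 34.7088 24.0750 11.9609 3.5308 0.4210
47.1728 39.2830 29.6562 17.9100 6.3224 0.8591 0.0000
50.5666 43.4239 34.7088 24.0750 11.1001 1.7532 0.0000 0.0000
53.6390 47.1728 39.2830 29.6562 17.9100 3.5778 0.0000 0.0000 0.0000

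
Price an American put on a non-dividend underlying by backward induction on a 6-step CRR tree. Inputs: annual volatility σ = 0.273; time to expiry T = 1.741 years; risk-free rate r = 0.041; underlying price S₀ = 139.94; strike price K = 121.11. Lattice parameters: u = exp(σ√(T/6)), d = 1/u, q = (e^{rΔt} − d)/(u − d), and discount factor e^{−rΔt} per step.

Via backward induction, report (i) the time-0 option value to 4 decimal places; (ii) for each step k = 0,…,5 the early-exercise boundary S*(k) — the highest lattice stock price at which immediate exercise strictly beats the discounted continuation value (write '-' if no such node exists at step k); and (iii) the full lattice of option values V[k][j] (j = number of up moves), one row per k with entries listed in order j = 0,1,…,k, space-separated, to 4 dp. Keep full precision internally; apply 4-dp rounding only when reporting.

params: Δt=0.29017 u=1.15842 d=0.86324 q=0.50385 e^(-rΔt)=0.98817
t_6 payoffs: 63.2011 43.3999 16.8279 0.0000 0.0000 0.0000 0.0000
t_5: node(5,0) S=67.0828 payoff=54.0272 vs cont=52.5949 → 54.0272 [stop]  node(5,1) S=90.0209 payoff=31.0891 vs cont=29.6568 → 31.0891 [stop]  node(5,2) S=120.8024 payoff=0.3076 vs cont=8.2505 → 8.2505 [wait]  node(5,3) S=162.1093 payoff=0.0000 vs cont=0.0000 → 0.0000 [wait]  node(5,4) S=217.5406 payoff=0.0000 vs cont=0.0000 → 0.0000 [wait]  node(5,5) S=291.9259 payoff=0.0000 vs cont=0.0000 → 0.0000 [wait]  ⇒ S*(5)=90.0209
t_4: node(4,0) S=77.7101 payoff=43.3999 vs cont=41.9676 → 43.3999 [stop]  node(4,1) S=104.2821 payoff=16.8279 vs cont=19.3504 → 19.3504 [wait]  node(4,2) S=139.9400 payoff=0.0000 vs cont=4.0451 → 4.0451 [wait]  node(4,3) S=187.7907 payoff=0.0000 vs cont=0.0000 → 0.0000 [wait]  node(4,4) S=252.0034 payoff=0.0000 vs cont=0.0000 → 0.0000 [wait]  ⇒ S*(4)=77.7101
t_3: node(3,0) S=90.0209 payoff=31.0891 vs cont=30.9127 → 31.0891 [stop]  node(3,1) S=120.8024 payoff=0.3076 vs cont=11.5012 → 11.5012 [wait]  node(3,2) S=162.1093 payoff=0.0000 vs cont=1.9833 → 1.9833 [wait]  node(3,3) S=217.5406 payoff=0.0000 vs cont=0.0000 → 0.0000 [wait]  ⇒ S*(3)=90.0209
t_2: node(2,0) S=104.2821 payoff=16.8279 vs cont=20.9688 → 20.9688 [wait]  node(2,1) S=139.9400 payoff=0.0000 vs cont=6.6263 → 6.6263 [wait]  node(2,2) S=187.7907 payoff=0.0000 vs cont=0.9724 → 0.9724 [wait]  ⇒ S*(2)=-
t_1: node(1,0) S=120.8024 payoff=0.3076 vs cont=13.5799 → 13.5799 [wait]  node(1,1) S=162.1093 payoff=0.0000 vs cont=3.7329 → 3.7329 [wait]  ⇒ S*(1)=-
t_0: node(0,0) S=139.9400 payoff=0.0000 vs cont=8.5166 → 8.5166 [wait]  ⇒ S*(0)=-

price = 8.5166
boundary = - - - 90.0209 77.7101 90.0209
tree:
8.5166
13.5799 3.7329
20.9688 6.6263 0.9724
31.0891 11.5012 1.9833 0.0000
43.3999 19.3504 4.0451 0.0000 0.0000
54.0272 31.0891 8.2505 0.0000 0.0000 0.0000
63.2011 43.3999 16.8279 0.0000 0.0000 0.0000 0.0000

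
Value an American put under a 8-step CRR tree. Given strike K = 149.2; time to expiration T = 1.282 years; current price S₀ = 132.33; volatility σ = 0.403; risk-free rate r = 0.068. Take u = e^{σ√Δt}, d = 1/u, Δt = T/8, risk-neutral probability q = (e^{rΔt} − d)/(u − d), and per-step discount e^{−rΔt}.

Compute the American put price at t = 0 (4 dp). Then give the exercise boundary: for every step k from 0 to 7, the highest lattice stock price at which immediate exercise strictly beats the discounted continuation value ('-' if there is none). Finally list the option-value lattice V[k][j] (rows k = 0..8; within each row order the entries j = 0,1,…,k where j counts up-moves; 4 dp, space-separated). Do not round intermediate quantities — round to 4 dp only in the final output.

price = 29.3898
boundary = - - 95.8368 81.5585 95.8368 81.5585 95.8368 112.6148
tree:
29.3898
40.2281 18.9215
53.3632 27.6437 10.3919
67.6415 39.1244 16.4773 4.3786
79.7925 53.3632 25.3830 7.7052 1.0624
90.1332 67.6415 37.6940 13.3146 2.1207 0.0000
98.9333 79.7925 53.3632 22.4531 4.2334 0.0000 0.0000
106.4223 90.1332 67.6415 36.5852 8.4509 0.0000 0.0000 0.0000
112.7955 98.9333 79.7925 53.3632 16.8700 0.0000 0.0000 0.0000 0.0000

Δt=0.16025  u=1.17507  d=0.85101  q=0.49357  discount=0.98916
step 8 (expiry): payoffs max(K−S,0) = 112.7955 98.9333 79.7925 53.3632 16.8700 0.0000 0.0000 0.0000 0.0000
step 7: (k=7,j=0): S=42.7777, (K−S)⁺=106.4223, hold=104.8053 ⇒ V=106.4223 exercise | (k=7,j=1): S=59.0668, (K−S)⁺=90.1332, hold=88.5162 ⇒ V=90.1332 exercise | (k=7,j=2): S=81.5585, (K−S)⁺=67.6415, hold=66.0244 ⇒ V=67.6415 exercise | (k=7,j=3): S=112.6148, (K−S)⁺=36.5852, hold=34.9682 ⇒ V=36.5852 exercise | (k=7,j=4): S=155.4967, (K−S)⁺=0.0000, hold=8.4509 ⇒ V=8.4509 continue | (k=7,j=5): S=214.7075, (K−S)⁺=0.0000, hold=0.0000 ⇒ V=0.0000 continue | (k=7,j=6): S=296.4647, (K−S)⁺=0.0000, hold=0.0000 ⇒ V=0.0000 continue | (k=7,j=7): S=409.3539, (K−S)⁺=0.0000, hold=0.0000 ⇒ V=0.0000 continue  boundary S*=112.6148
step 6: (k=6,j=0): S=50.2667, (K−S)⁺=98.9333, hold=97.3163 ⇒ V=98.9333 exercise | (k=6,j=1): S=69.4075, (K−S)⁺=79.7925, hold=78.1755 ⇒ V=79.7925 exercise | (k=6,j=2): S=95.8368, (K−S)⁺=53.3632, hold=51.7462 ⇒ V=53.3632 exercise | (k=6,j=3): S=132.3300, (K−S)⁺=16.8700, hold=22.4531 ⇒ V=22.4531 continue | (k=6,j=4): S=182.7192, (K−S)⁺=0.0000, hold=4.2334 ⇒ V=4.2334 continue | (k=6,j=5): S=252.2958, (K−S)⁺=0.0000, hold=0.0000 ⇒ V=0.0000 continue | (k=6,j=6): S=348.3662, (K−S)⁺=0.0000, hold=0.0000 ⇒ V=0.0000 continue  boundary S*=95.8368
step 5: (k=5,j=0): S=59.0668, (K−S)⁺=90.1332, hold=88.5162 ⇒ V=90.1332 exercise | (k=5,j=1): S=81.5585, (K−S)⁺=67.6415, hold=66.0244 ⇒ V=67.6415 exercise | (k=5,j=2): S=112.6148, (K−S)⁺=36.5852, hold=37.6940 ⇒ V=37.6940 continue | (k=5,j=3): S=155.4967, (K−S)⁺=0.0000, hold=13.3146 ⇒ V=13.3146 continue | (k=5,j=4): S=214.7075, (K−S)⁺=0.0000, hold=2.1207 ⇒ V=2.1207 continue | (k=5,j=5): S=296.4647, (K−S)⁺=0.0000, hold=0.0000 ⇒ V=0.0000 continue  boundary S*=81.5585
step 4: (k=4,j=0): S=69.4075, (K−S)⁺=79.7925, hold=78.1755 ⇒ V=79.7925 exercise | (k=4,j=1): S=95.8368, (K−S)⁺=53.3632, hold=52.2875 ⇒ V=53.3632 exercise | (k=4,j=2): S=132.3300, (K−S)⁺=16.8700, hold=25.3830 ⇒ V=25.3830 continue | (k=4,j=3): S=182.7192, (K−S)⁺=0.0000, hold=7.7052 ⇒ V=7.7052 continue | (k=4,j=4): S=252.2958, (K−S)⁺=0.0000, hold=1.0624 ⇒ V=1.0624 continue  boundary S*=95.8368
step 3: (k=3,j=0): S=81.5585, (K−S)⁺=67.6415, hold=66.0244 ⇒ V=67.6415 exercise | (k=3,j=1): S=112.6148, (K−S)⁺=36.5852, hold=39.1244 ⇒ V=39.1244 continue | (k=3,j=2): S=155.4967, (K−S)⁺=0.0000, hold=16.4773 ⇒ V=16.4773 continue | (k=3,j=3): S=214.7075, (K−S)⁺=0.0000, hold=4.3786 ⇒ V=4.3786 continue  boundary S*=81.5585
step 2: (k=2,j=0): S=95.8368, (K−S)⁺=53.3632, hold=52.9858 ⇒ V=53.3632 exercise | (k=2,j=1): S=132.3300, (K−S)⁺=16.8700, hold=27.6437 ⇒ V=27.6437 continue | (k=2,j=2): S=182.7192, (K−S)⁺=0.0000, hold=10.3919 ⇒ V=10.3919 continue  boundary S*=95.8368
step 1: (k=1,j=0): S=112.6148, (K−S)⁺=36.5852, hold=40.2281 ⇒ V=40.2281 continue | (k=1,j=1): S=155.4967, (K−S)⁺=0.0000, hold=18.9215 ⇒ V=18.9215 continue  boundary S*=-
step 0: (k=0,j=0): S=132.3300, (K−S)⁺=16.8700, hold=29.3898 ⇒ V=29.3898 continue  boundary S*=-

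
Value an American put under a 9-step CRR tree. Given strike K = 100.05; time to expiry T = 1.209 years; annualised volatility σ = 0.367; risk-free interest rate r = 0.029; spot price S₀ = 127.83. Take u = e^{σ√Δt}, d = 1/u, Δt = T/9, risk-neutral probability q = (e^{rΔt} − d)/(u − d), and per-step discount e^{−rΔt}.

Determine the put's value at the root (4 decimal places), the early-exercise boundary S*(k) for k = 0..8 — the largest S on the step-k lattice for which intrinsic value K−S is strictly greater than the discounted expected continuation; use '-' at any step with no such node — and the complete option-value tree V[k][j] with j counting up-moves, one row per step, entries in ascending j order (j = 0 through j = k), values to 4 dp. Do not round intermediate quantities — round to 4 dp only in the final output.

price = 6.8045
boundary = - - - - - 65.2448 57.0333 65.2448 74.6385
tree:
6.8045
9.9979 3.4125
14.3298 5.4029 1.2915
19.9536 8.3754 2.2380 0.2804
26.8667 12.6529 3.8258 0.5422 0.0000
34.8052 18.5153 6.4273 1.0485 0.0000 0.0000
43.0167 26.0319 10.5514 2.0277 0.0000 0.0000 0.0000
50.1947 34.8052 16.7726 3.9213 0.0000 0.0000 0.0000 0.0000
56.4694 43.0167 25.4115 7.5833 0.0000 0.0000 0.0000 0.0000 0.0000
61.9543 50.1947 34.8052 14.6652 0.0000 0.0000 0.0000 0.0000 0.0000 0.0000

Δt=0.13433, u=1.14398, d=0.87414, q=0.48089, disc=e^(-rΔt)=0.99611
k=9 terminal: V=max(K-S,0) → 61.9543 50.1947 34.8052 14.6652 0.0000 0.0000 0.0000 0.0000 0.0000 0.0000
k=8: j=0 S=43.5806 intr=56.4694 cont=56.0804 V=56.4694[EX]; j=1 S=57.0333 intr=43.0167 cont=42.6277 V=43.0167[EX]; j=2 S=74.6385 intr=25.4115 cont=25.0225 V=25.4115[EX]; j=3 S=97.6783 intr=2.3717 cont=7.5833 V=7.5833[hold]; j=4 S=127.8300 intr=0.0000 cont=0.0000 V=0.0000[hold]; j=5 S=167.2891 intr=0.0000 cont=0.0000 V=0.0000[hold]; j=6 S=218.9286 intr=0.0000 cont=0.0000 V=0.0000[hold]; j=7 S=286.5083 intr=0.0000 cont=0.0000 V=0.0000[hold]; j=8 S=374.9489 intr=0.0000 cont=0.0000 V=0.0000[hold]  S*(8)=74.6385
k=7: j=0 S=49.8553 intr=50.1947 cont=49.8057 V=50.1947[EX]; j=1 S=65.2448 intr=34.8052 cont=34.4162 V=34.8052[EX]; j=2 S=85.3848 intr=14.6652 cont=16.7726 V=16.7726[hold]; j=3 S=111.7417 intr=0.0000 cont=3.9213 V=3.9213[hold]; j=4 S=146.2346 intr=0.0000 cont=0.0000 V=0.0000[hold]; j=5 S=191.3749 intr=0.0000 cont=0.0000 V=0.0000[hold]; j=6 S=250.4493 intr=0.0000 cont=0.0000 V=0.0000[hold]; j=7 S=327.7590 intr=0.0000 cont=0.0000 V=0.0000[hold]  S*(7)=65.2448
k=6: j=0 S=57.0333 intr=43.0167 cont=42.6277 V=43.0167[EX]; j=1 S=74.6385 intr=25.4115 cont=26.0319 V=26.0319[hold]; j=2 S=97.6783 intr=2.3717 cont=10.5514 V=10.5514[hold]; j=3 S=127.8300 intr=0.0000 cont=2.0277 V=2.0277[hold]; j=4 S=167.2891 intr=0.0000 cont=0.0000 V=0.0000[hold]; j=5 S=218.9286 intr=0.0000 cont=0.0000 V=0.0000[hold]; j=6 S=286.5083 intr=0.0000 cont=0.0000 V=0.0000[hold]  S*(6)=57.0333
k=5: j=0 S=65.2448 intr=34.8052 cont=34.7134 V=34.8052[EX]; j=1 S=85.3848 intr=14.6652 cont=18.5153 V=18.5153[hold]; j=2 S=111.7417 intr=0.0000 cont=6.4273 V=6.4273[hold]; j=3 S=146.2346 intr=0.0000 cont=1.0485 V=1.0485[hold]; j=4 S=191.3749 intr=0.0000 cont=0.0000 V=0.0000[hold]; j=5 S=250.4493 intr=0.0000 cont=0.0000 V=0.0000[hold]  S*(5)=65.2448
k=4: j=0 S=74.6385 intr=25.4115 cont=26.8667 V=26.8667[hold]; j=1 S=97.6783 intr=2.3717 cont=12.6529 V=12.6529[hold]; j=2 S=127.8300 intr=0.0000 cont=3.8258 V=3.8258[hold]; j=3 S=167.2891 intr=0.0000 cont=0.5422 V=0.5422[hold]; j=4 S=218.9286 intr=0.0000 cont=0.0000 V=0.0000[hold]  S*(4)=-
k=3: j=0 S=85.3848 intr=14.6652 cont=19.9536 V=19.9536[hold]; j=1 S=111.7417 intr=0.0000 cont=8.3754 V=8.3754[hold]; j=2 S=146.2346 intr=0.0000 cont=2.2380 V=2.2380[hold]; j=3 S=191.3749 intr=0.0000 cont=0.2804 V=0.2804[hold]  S*(3)=-
k=2: j=0 S=97.6783 intr=2.3717 cont=14.3298 V=14.3298[hold]; j=1 S=127.8300 intr=0.0000 cont=5.4029 V=5.4029[hold]; j=2 S=167.2891 intr=0.0000 cont=1.2915 V=1.2915[hold]  S*(2)=-
k=1: j=0 S=111.7417 intr=0.0000 cont=9.9979 V=9.9979[hold]; j=1 S=146.2346 intr=0.0000 cont=3.4125 V=3.4125[hold]  S*(1)=-
k=0: j=0 S=127.8300 intr=0.0000 cont=6.8045 V=6.8045[hold]  S*(0)=-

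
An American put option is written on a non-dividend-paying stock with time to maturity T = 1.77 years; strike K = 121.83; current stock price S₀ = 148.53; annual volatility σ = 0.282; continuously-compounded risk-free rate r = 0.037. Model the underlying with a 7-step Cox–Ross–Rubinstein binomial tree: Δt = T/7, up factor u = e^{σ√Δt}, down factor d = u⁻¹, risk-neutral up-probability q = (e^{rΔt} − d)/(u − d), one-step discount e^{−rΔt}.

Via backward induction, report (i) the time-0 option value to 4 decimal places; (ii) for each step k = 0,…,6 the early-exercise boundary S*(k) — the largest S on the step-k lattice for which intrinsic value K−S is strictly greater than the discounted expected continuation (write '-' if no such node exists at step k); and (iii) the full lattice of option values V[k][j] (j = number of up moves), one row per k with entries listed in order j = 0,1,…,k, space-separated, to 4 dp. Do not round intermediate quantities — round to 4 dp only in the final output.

params: Δt=0.25286 u=1.15235 d=0.86779 q=0.49764 e^(-rΔt)=0.99069
t_7 payoffs: 66.7843 48.7343 24.7654 0.0000 0.0000 0.0000 0.0000 0.0000
t_6: node(6,0) S=63.4319 payoff=58.3981 vs cont=57.2636 → 58.3981 [stop]  node(6,1) S=84.2319 payoff=37.5981 vs cont=36.4636 → 37.5981 [stop]  node(6,2) S=111.8524 payoff=9.9776 vs cont=12.3253 → 12.3253 [wait]  node(6,3) S=148.5300 payoff=0.0000 vs cont=0.0000 → 0.0000 [wait]  node(6,4) S=197.2346 payoff=0.0000 vs cont=0.0000 → 0.0000 [wait]  node(6,5) S=261.9099 payoff=0.0000 vs cont=0.0000 → 0.0000 [wait]  node(6,6) S=347.7930 payoff=0.0000 vs cont=0.0000 → 0.0000 [wait]  ⇒ S*(6)=84.2319
t_5: node(5,0) S=73.0957 payoff=48.7343 vs cont=47.5998 → 48.7343 [stop]  node(5,1) S=97.0646 payoff=24.7654 vs cont=24.7883 → 24.7883 [wait]  node(5,2) S=128.8931 payoff=0.0000 vs cont=6.1341 → 6.1341 [wait]  node(5,3) S=171.1586 payoff=0.0000 vs cont=0.0000 → 0.0000 [wait]  node(5,4) S=227.2833 payoff=0.0000 vs cont=0.0000 → 0.0000 [wait]  node(5,5) S=301.8119 payoff=0.0000 vs cont=0.0000 → 0.0000 [wait]  ⇒ S*(5)=73.0957
t_4: node(4,0) S=84.2319 payoff=37.5981 vs cont=36.4750 → 37.5981 [stop]  node(4,1) S=111.8524 payoff=9.9776 vs cont=15.3608 → 15.3608 [wait]  node(4,2) S=148.5300 payoff=0.0000 vs cont=3.0528 → 3.0528 [wait]  node(4,3) S=197.2346 payoff=0.0000 vs cont=0.0000 → 0.0000 [wait]  node(4,4) S=261.9099 payoff=0.0000 vs cont=0.0000 → 0.0000 [wait]  ⇒ S*(4)=84.2319
t_3: node(3,0) S=97.0646 payoff=24.7654 vs cont=26.2849 → 26.2849 [wait]  node(3,1) S=128.8931 payoff=0.0000 vs cont=9.1498 → 9.1498 [wait]  node(3,2) S=171.1586 payoff=0.0000 vs cont=1.5193 → 1.5193 [wait]  node(3,3) S=227.2833 payoff=0.0000 vs cont=0.0000 → 0.0000 [wait]  ⇒ S*(3)=-
t_2: node(2,0) S=111.8524 payoff=9.9776 vs cont=17.5924 → 17.5924 [wait]  node(2,1) S=148.5300 payoff=0.0000 vs cont=5.3027 → 5.3027 [wait]  node(2,2) S=197.2346 payoff=0.0000 vs cont=0.7561 → 0.7561 [wait]  ⇒ S*(2)=-
t_1: node(1,0) S=128.8931 payoff=0.0000 vs cont=11.3697 → 11.3697 [wait]  node(1,1) S=171.1586 payoff=0.0000 vs cont=3.0119 → 3.0119 [wait]  ⇒ S*(1)=-
t_0: node(0,0) S=148.5300 payoff=0.0000 vs cont=7.1434 → 7.1434 [wait]  ⇒ S*(0)=-

price = 7.1434
boundary = - - - - 84.2319 73.0957 84.2319
tree:
7.1434
11.3697 3.0119
17.5924 5.3027 0.7561
26.2849 9.1498 1.5193 0.0000
37.5981 15.3608 3.0528 0.0000 0.0000
48.7343 24.7883 6.1341 0.0000 0.0000 0.0000
58.3981 37.5981 12.3253 0.0000 0.0000 0.0000 0.0000
66.7843 48.7343 24.7654 0.0000 0.0000 0.0000 0.0000 0.0000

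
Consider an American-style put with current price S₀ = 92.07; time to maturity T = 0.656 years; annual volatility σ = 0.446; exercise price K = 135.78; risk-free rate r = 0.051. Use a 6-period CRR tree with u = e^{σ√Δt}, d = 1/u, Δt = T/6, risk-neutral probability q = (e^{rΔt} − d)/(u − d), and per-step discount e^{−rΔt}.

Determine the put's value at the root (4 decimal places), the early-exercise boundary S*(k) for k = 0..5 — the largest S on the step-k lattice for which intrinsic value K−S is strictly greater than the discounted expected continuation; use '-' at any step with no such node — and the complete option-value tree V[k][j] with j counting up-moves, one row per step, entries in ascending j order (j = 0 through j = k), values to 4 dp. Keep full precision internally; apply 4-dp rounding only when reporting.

params: Δt=0.10933 u=1.15890 d=0.86289 q=0.48209 e^(-rΔt)=0.99444
t_6 payoffs: 97.7751 84.7375 67.2272 43.7100 12.1251 0.0000 0.0000
t_5: node(5,0) S=44.0439 payoff=91.7361 vs cont=90.9811 → 91.7361 [stop]  node(5,1) S=59.1533 payoff=76.6267 vs cont=75.8717 → 76.6267 [stop]  node(5,2) S=79.4459 payoff=56.3341 vs cont=55.5791 → 56.3341 [stop]  node(5,3) S=106.7001 payoff=29.0799 vs cont=28.3249 → 29.0799 [stop]  node(5,4) S=143.3038 payoff=0.0000 vs cont=6.2448 → 6.2448 [wait]  node(5,5) S=192.4645 payoff=0.0000 vs cont=0.0000 → 0.0000 [wait]  ⇒ S*(5)=106.7001
t_4: node(4,0) S=51.0425 payoff=84.7375 vs cont=83.9825 → 84.7375 [stop]  node(4,1) S=68.5528 payoff=67.2272 vs cont=66.4722 → 67.2272 [stop]  node(4,2) S=92.0700 payoff=43.7100 vs cont=42.9550 → 43.7100 [stop]  node(4,3) S=123.6549 payoff=12.1251 vs cont=17.9709 → 17.9709 [wait]  node(4,4) S=166.0750 payoff=0.0000 vs cont=3.2163 → 3.2163 [wait]  ⇒ S*(4)=92.0700
t_3: node(3,0) S=59.1533 payoff=76.6267 vs cont=75.8717 → 76.6267 [stop]  node(3,1) S=79.4459 payoff=56.3341 vs cont=55.5791 → 56.3341 [stop]  node(3,2) S=106.7001 payoff=29.0799 vs cont=31.1275 → 31.1275 [wait]  node(3,3) S=143.3038 payoff=0.0000 vs cont=10.7975 → 10.7975 [wait]  ⇒ S*(3)=79.4459
t_2: node(2,0) S=68.5528 payoff=67.2272 vs cont=66.4722 → 67.2272 [stop]  node(2,1) S=92.0700 payoff=43.7100 vs cont=43.9366 → 43.9366 [wait]  node(2,2) S=123.6549 payoff=12.1251 vs cont=21.2080 → 21.2080 [wait]  ⇒ S*(2)=68.5528
t_1: node(1,0) S=79.4459 payoff=56.3341 vs cont=55.6877 → 56.3341 [stop]  node(1,1) S=106.7001 payoff=29.0799 vs cont=32.7960 → 32.7960 [wait]  ⇒ S*(1)=79.4459
t_0: node(0,0) S=92.0700 payoff=43.7100 vs cont=44.7365 → 44.7365 [wait]  ⇒ S*(0)=-

price = 44.7365
boundary = - 79.4459 68.5528 79.4459 92.0700 106.7001
tree:
44.7365
56.3341 32.7960
67.2272 43.9366 21.2080
76.6267 56.3341 31.1275 10.7975
84.7375 67.2272 43.7100 17.9709 3.2163
91.7361 76.6267 56.3341 29.0799 6.2448 0.0000
97.7751 84.7375 67.2272 43.7100 12.1251 0.0000 0.0000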